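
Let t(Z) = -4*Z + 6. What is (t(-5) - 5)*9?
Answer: 189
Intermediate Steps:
t(Z) = 6 - 4*Z
(t(-5) - 5)*9 = ((6 - 4*(-5)) - 5)*9 = ((6 + 20) - 5)*9 = (26 - 5)*9 = 21*9 = 189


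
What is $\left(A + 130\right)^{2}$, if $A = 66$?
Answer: $38416$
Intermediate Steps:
$\left(A + 130\right)^{2} = \left(66 + 130\right)^{2} = 196^{2} = 38416$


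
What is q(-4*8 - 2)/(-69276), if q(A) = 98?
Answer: -49/34638 ≈ -0.0014146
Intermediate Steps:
q(-4*8 - 2)/(-69276) = 98/(-69276) = 98*(-1/69276) = -49/34638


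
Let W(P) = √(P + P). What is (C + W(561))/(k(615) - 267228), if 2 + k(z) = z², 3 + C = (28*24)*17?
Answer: 11421/110995 + √1122/110995 ≈ 0.10320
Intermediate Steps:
C = 11421 (C = -3 + (28*24)*17 = -3 + 672*17 = -3 + 11424 = 11421)
W(P) = √2*√P (W(P) = √(2*P) = √2*√P)
k(z) = -2 + z²
(C + W(561))/(k(615) - 267228) = (11421 + √2*√561)/((-2 + 615²) - 267228) = (11421 + √1122)/((-2 + 378225) - 267228) = (11421 + √1122)/(378223 - 267228) = (11421 + √1122)/110995 = (11421 + √1122)*(1/110995) = 11421/110995 + √1122/110995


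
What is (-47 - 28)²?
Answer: 5625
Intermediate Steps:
(-47 - 28)² = (-75)² = 5625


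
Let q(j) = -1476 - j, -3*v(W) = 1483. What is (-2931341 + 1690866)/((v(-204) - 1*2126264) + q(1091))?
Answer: 3721425/6387976 ≈ 0.58257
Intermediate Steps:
v(W) = -1483/3 (v(W) = -⅓*1483 = -1483/3)
(-2931341 + 1690866)/((v(-204) - 1*2126264) + q(1091)) = (-2931341 + 1690866)/((-1483/3 - 1*2126264) + (-1476 - 1*1091)) = -1240475/((-1483/3 - 2126264) + (-1476 - 1091)) = -1240475/(-6380275/3 - 2567) = -1240475/(-6387976/3) = -1240475*(-3/6387976) = 3721425/6387976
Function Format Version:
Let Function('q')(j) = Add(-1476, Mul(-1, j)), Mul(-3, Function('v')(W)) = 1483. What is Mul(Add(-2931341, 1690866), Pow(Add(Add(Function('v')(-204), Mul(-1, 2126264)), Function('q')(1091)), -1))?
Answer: Rational(3721425, 6387976) ≈ 0.58257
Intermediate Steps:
Function('v')(W) = Rational(-1483, 3) (Function('v')(W) = Mul(Rational(-1, 3), 1483) = Rational(-1483, 3))
Mul(Add(-2931341, 1690866), Pow(Add(Add(Function('v')(-204), Mul(-1, 2126264)), Function('q')(1091)), -1)) = Mul(Add(-2931341, 1690866), Pow(Add(Add(Rational(-1483, 3), Mul(-1, 2126264)), Add(-1476, Mul(-1, 1091))), -1)) = Mul(-1240475, Pow(Add(Add(Rational(-1483, 3), -2126264), Add(-1476, -1091)), -1)) = Mul(-1240475, Pow(Add(Rational(-6380275, 3), -2567), -1)) = Mul(-1240475, Pow(Rational(-6387976, 3), -1)) = Mul(-1240475, Rational(-3, 6387976)) = Rational(3721425, 6387976)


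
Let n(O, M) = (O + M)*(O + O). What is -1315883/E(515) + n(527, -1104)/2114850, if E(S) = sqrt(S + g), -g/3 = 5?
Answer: -304079/1057425 - 1315883*sqrt(5)/50 ≈ -58848.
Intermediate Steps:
g = -15 (g = -3*5 = -15)
n(O, M) = 2*O*(M + O) (n(O, M) = (M + O)*(2*O) = 2*O*(M + O))
E(S) = sqrt(-15 + S) (E(S) = sqrt(S - 15) = sqrt(-15 + S))
-1315883/E(515) + n(527, -1104)/2114850 = -1315883/sqrt(-15 + 515) + (2*527*(-1104 + 527))/2114850 = -1315883*sqrt(5)/50 + (2*527*(-577))*(1/2114850) = -1315883*sqrt(5)/50 - 608158*1/2114850 = -1315883*sqrt(5)/50 - 304079/1057425 = -304079/1057425 - 1315883*sqrt(5)/50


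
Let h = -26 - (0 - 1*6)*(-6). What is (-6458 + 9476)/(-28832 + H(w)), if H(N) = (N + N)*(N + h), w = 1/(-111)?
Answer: -18592389/177612653 ≈ -0.10468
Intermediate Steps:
w = -1/111 ≈ -0.0090090
h = -62 (h = -26 - (0 - 6)*(-6) = -26 - (-6)*(-6) = -26 - 1*36 = -26 - 36 = -62)
H(N) = 2*N*(-62 + N) (H(N) = (N + N)*(N - 62) = (2*N)*(-62 + N) = 2*N*(-62 + N))
(-6458 + 9476)/(-28832 + H(w)) = (-6458 + 9476)/(-28832 + 2*(-1/111)*(-62 - 1/111)) = 3018/(-28832 + 2*(-1/111)*(-6883/111)) = 3018/(-28832 + 13766/12321) = 3018/(-355225306/12321) = 3018*(-12321/355225306) = -18592389/177612653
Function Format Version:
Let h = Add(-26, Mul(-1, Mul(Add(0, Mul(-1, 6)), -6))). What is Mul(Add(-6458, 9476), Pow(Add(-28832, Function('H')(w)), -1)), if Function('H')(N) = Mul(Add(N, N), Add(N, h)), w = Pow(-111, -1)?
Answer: Rational(-18592389, 177612653) ≈ -0.10468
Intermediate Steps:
w = Rational(-1, 111) ≈ -0.0090090
h = -62 (h = Add(-26, Mul(-1, Mul(Add(0, -6), -6))) = Add(-26, Mul(-1, Mul(-6, -6))) = Add(-26, Mul(-1, 36)) = Add(-26, -36) = -62)
Function('H')(N) = Mul(2, N, Add(-62, N)) (Function('H')(N) = Mul(Add(N, N), Add(N, -62)) = Mul(Mul(2, N), Add(-62, N)) = Mul(2, N, Add(-62, N)))
Mul(Add(-6458, 9476), Pow(Add(-28832, Function('H')(w)), -1)) = Mul(Add(-6458, 9476), Pow(Add(-28832, Mul(2, Rational(-1, 111), Add(-62, Rational(-1, 111)))), -1)) = Mul(3018, Pow(Add(-28832, Mul(2, Rational(-1, 111), Rational(-6883, 111))), -1)) = Mul(3018, Pow(Add(-28832, Rational(13766, 12321)), -1)) = Mul(3018, Pow(Rational(-355225306, 12321), -1)) = Mul(3018, Rational(-12321, 355225306)) = Rational(-18592389, 177612653)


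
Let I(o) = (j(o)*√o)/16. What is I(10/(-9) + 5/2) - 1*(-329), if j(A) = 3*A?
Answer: 329 + 125*√2/576 ≈ 329.31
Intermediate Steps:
I(o) = 3*o^(3/2)/16 (I(o) = ((3*o)*√o)/16 = (3*o^(3/2))*(1/16) = 3*o^(3/2)/16)
I(10/(-9) + 5/2) - 1*(-329) = 3*(10/(-9) + 5/2)^(3/2)/16 - 1*(-329) = 3*(10*(-⅑) + 5*(½))^(3/2)/16 + 329 = 3*(-10/9 + 5/2)^(3/2)/16 + 329 = 3*(25/18)^(3/2)/16 + 329 = 3*(125*√2/108)/16 + 329 = 125*√2/576 + 329 = 329 + 125*√2/576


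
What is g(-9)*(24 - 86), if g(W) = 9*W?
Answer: 5022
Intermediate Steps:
g(-9)*(24 - 86) = (9*(-9))*(24 - 86) = -81*(-62) = 5022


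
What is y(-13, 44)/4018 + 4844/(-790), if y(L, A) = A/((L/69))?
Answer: -63854984/10316215 ≈ -6.1898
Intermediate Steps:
y(L, A) = 69*A/L (y(L, A) = A/((L*(1/69))) = A/((L/69)) = A*(69/L) = 69*A/L)
y(-13, 44)/4018 + 4844/(-790) = (69*44/(-13))/4018 + 4844/(-790) = (69*44*(-1/13))*(1/4018) + 4844*(-1/790) = -3036/13*1/4018 - 2422/395 = -1518/26117 - 2422/395 = -63854984/10316215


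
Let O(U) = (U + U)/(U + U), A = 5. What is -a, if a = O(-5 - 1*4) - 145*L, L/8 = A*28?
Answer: 162399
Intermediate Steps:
L = 1120 (L = 8*(5*28) = 8*140 = 1120)
O(U) = 1 (O(U) = (2*U)/((2*U)) = (2*U)*(1/(2*U)) = 1)
a = -162399 (a = 1 - 145*1120 = 1 - 162400 = -162399)
-a = -1*(-162399) = 162399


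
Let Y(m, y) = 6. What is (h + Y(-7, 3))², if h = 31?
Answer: 1369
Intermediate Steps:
(h + Y(-7, 3))² = (31 + 6)² = 37² = 1369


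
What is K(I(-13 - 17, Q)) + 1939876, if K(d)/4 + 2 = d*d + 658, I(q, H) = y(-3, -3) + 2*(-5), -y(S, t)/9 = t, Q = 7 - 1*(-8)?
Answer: 1943656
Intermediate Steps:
Q = 15 (Q = 7 + 8 = 15)
y(S, t) = -9*t
I(q, H) = 17 (I(q, H) = -9*(-3) + 2*(-5) = 27 - 10 = 17)
K(d) = 2624 + 4*d² (K(d) = -8 + 4*(d*d + 658) = -8 + 4*(d² + 658) = -8 + 4*(658 + d²) = -8 + (2632 + 4*d²) = 2624 + 4*d²)
K(I(-13 - 17, Q)) + 1939876 = (2624 + 4*17²) + 1939876 = (2624 + 4*289) + 1939876 = (2624 + 1156) + 1939876 = 3780 + 1939876 = 1943656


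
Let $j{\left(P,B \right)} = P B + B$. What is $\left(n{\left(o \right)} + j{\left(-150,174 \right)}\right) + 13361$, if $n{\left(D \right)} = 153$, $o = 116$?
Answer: $-12412$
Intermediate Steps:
$j{\left(P,B \right)} = B + B P$ ($j{\left(P,B \right)} = B P + B = B + B P$)
$\left(n{\left(o \right)} + j{\left(-150,174 \right)}\right) + 13361 = \left(153 + 174 \left(1 - 150\right)\right) + 13361 = \left(153 + 174 \left(-149\right)\right) + 13361 = \left(153 - 25926\right) + 13361 = -25773 + 13361 = -12412$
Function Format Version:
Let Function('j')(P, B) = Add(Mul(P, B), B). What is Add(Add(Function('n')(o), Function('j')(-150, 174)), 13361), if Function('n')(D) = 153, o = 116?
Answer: -12412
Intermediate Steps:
Function('j')(P, B) = Add(B, Mul(B, P)) (Function('j')(P, B) = Add(Mul(B, P), B) = Add(B, Mul(B, P)))
Add(Add(Function('n')(o), Function('j')(-150, 174)), 13361) = Add(Add(153, Mul(174, Add(1, -150))), 13361) = Add(Add(153, Mul(174, -149)), 13361) = Add(Add(153, -25926), 13361) = Add(-25773, 13361) = -12412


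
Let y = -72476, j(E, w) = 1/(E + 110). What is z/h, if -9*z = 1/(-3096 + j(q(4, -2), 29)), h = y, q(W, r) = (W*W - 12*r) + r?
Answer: -37/74720273697 ≈ -4.9518e-10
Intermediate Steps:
q(W, r) = W² - 11*r (q(W, r) = (W² - 12*r) + r = W² - 11*r)
j(E, w) = 1/(110 + E)
h = -72476
z = 148/4123863 (z = -1/(9*(-3096 + 1/(110 + (4² - 11*(-2))))) = -1/(9*(-3096 + 1/(110 + (16 + 22)))) = -1/(9*(-3096 + 1/(110 + 38))) = -1/(9*(-3096 + 1/148)) = -1/(9*(-458207/148)) = -⅑*(-148/458207) = 148/4123863 ≈ 3.5889e-5)
z/h = (148/4123863)/(-72476) = (148/4123863)*(-1/72476) = -37/74720273697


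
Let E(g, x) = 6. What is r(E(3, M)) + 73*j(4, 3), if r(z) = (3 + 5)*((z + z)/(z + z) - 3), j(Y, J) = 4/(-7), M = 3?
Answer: -404/7 ≈ -57.714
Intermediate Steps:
j(Y, J) = -4/7 (j(Y, J) = 4*(-⅐) = -4/7)
r(z) = -16 (r(z) = 8*((2*z)/((2*z)) - 3) = 8*((2*z)*(1/(2*z)) - 3) = 8*(1 - 3) = 8*(-2) = -16)
r(E(3, M)) + 73*j(4, 3) = -16 + 73*(-4/7) = -16 - 292/7 = -404/7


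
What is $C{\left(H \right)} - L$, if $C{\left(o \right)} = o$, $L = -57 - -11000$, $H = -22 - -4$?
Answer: $-10961$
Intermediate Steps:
$H = -18$ ($H = -22 + 4 = -18$)
$L = 10943$ ($L = -57 + 11000 = 10943$)
$C{\left(H \right)} - L = -18 - 10943 = -10961$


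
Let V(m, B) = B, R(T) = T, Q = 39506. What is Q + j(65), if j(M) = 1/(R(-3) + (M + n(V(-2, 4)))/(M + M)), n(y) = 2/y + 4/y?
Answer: 25560122/647 ≈ 39506.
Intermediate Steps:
n(y) = 6/y
j(M) = 1/(-3 + (3/2 + M)/(2*M)) (j(M) = 1/(-3 + (M + 6/4)/(M + M)) = 1/(-3 + (M + 6*(¼))/((2*M))) = 1/(-3 + (M + 3/2)*(1/(2*M))) = 1/(-3 + (3/2 + M)*(1/(2*M))) = 1/(-3 + (3/2 + M)/(2*M)))
Q + j(65) = 39506 + 4*65/(3 - 10*65) = 39506 + 4*65/(3 - 650) = 39506 + 4*65/(-647) = 39506 + 4*65*(-1/647) = 39506 - 260/647 = 25560122/647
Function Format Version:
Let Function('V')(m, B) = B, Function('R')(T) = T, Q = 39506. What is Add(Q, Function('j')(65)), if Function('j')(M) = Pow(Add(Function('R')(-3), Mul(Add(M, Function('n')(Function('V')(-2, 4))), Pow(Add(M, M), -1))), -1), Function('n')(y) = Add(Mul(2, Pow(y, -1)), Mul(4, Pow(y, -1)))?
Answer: Rational(25560122, 647) ≈ 39506.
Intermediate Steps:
Function('n')(y) = Mul(6, Pow(y, -1))
Function('j')(M) = Pow(Add(-3, Mul(Rational(1, 2), Pow(M, -1), Add(Rational(3, 2), M))), -1) (Function('j')(M) = Pow(Add(-3, Mul(Add(M, Mul(6, Pow(4, -1))), Pow(Add(M, M), -1))), -1) = Pow(Add(-3, Mul(Add(M, Mul(6, Rational(1, 4))), Pow(Mul(2, M), -1))), -1) = Pow(Add(-3, Mul(Add(M, Rational(3, 2)), Mul(Rational(1, 2), Pow(M, -1)))), -1) = Pow(Add(-3, Mul(Add(Rational(3, 2), M), Mul(Rational(1, 2), Pow(M, -1)))), -1) = Pow(Add(-3, Mul(Rational(1, 2), Pow(M, -1), Add(Rational(3, 2), M))), -1))
Add(Q, Function('j')(65)) = Add(39506, Mul(4, 65, Pow(Add(3, Mul(-10, 65)), -1))) = Add(39506, Mul(4, 65, Pow(Add(3, -650), -1))) = Add(39506, Mul(4, 65, Pow(-647, -1))) = Add(39506, Mul(4, 65, Rational(-1, 647))) = Add(39506, Rational(-260, 647)) = Rational(25560122, 647)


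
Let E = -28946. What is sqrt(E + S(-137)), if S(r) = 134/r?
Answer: 2*I*sqrt(135826458)/137 ≈ 170.14*I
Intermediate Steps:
sqrt(E + S(-137)) = sqrt(-28946 + 134/(-137)) = sqrt(-28946 + 134*(-1/137)) = sqrt(-28946 - 134/137) = sqrt(-3965736/137) = 2*I*sqrt(135826458)/137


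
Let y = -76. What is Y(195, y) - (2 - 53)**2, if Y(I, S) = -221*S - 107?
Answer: 14088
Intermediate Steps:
Y(I, S) = -107 - 221*S
Y(195, y) - (2 - 53)**2 = (-107 - 221*(-76)) - (2 - 53)**2 = (-107 + 16796) - 1*(-51)**2 = 16689 - 1*2601 = 16689 - 2601 = 14088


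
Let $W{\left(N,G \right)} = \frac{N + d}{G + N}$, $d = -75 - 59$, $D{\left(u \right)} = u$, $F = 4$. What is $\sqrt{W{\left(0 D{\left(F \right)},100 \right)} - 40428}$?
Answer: $\frac{i \sqrt{4042934}}{10} \approx 201.07 i$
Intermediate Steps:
$d = -134$ ($d = -75 - 59 = -134$)
$W{\left(N,G \right)} = \frac{-134 + N}{G + N}$ ($W{\left(N,G \right)} = \frac{N - 134}{G + N} = \frac{-134 + N}{G + N}$)
$\sqrt{W{\left(0 D{\left(F \right)},100 \right)} - 40428} = \sqrt{\frac{-134 + 0 \cdot 4}{100 + 0 \cdot 4} - 40428} = \sqrt{\frac{-134 + 0}{100 + 0} - 40428} = \sqrt{\frac{1}{100} \left(-134\right) - 40428} = \sqrt{- \frac{67}{50} - 40428} = \sqrt{- \frac{2021467}{50}} = \frac{i \sqrt{4042934}}{10}$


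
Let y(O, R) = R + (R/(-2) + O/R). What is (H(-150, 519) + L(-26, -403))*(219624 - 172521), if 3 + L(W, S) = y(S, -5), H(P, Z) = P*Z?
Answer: -36634311147/10 ≈ -3.6634e+9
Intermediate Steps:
y(O, R) = R/2 + O/R (y(O, R) = R + (R*(-½) + O/R) = R + (-R/2 + O/R) = R/2 + O/R)
L(W, S) = -11/2 - S/5 (L(W, S) = -3 + ((½)*(-5) + S/(-5)) = -3 + (-5/2 + S*(-⅕)) = -3 + (-5/2 - S/5) = -11/2 - S/5)
(H(-150, 519) + L(-26, -403))*(219624 - 172521) = (-150*519 + (-11/2 - ⅕*(-403)))*(219624 - 172521) = (-77850 + (-11/2 + 403/5))*47103 = (-77850 + 751/10)*47103 = -777749/10*47103 = -36634311147/10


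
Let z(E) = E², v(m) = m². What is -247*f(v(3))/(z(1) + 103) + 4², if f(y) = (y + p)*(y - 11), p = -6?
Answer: 121/4 ≈ 30.250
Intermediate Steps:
f(y) = (-11 + y)*(-6 + y) (f(y) = (y - 6)*(y - 11) = (-6 + y)*(-11 + y) = (-11 + y)*(-6 + y))
-247*f(v(3))/(z(1) + 103) + 4² = -247*(66 + (3²)² - 17*3²)/(1² + 103) + 4² = -247*(66 + 9² - 17*9)/(1 + 103) + 16 = -247*(66 + 81 - 153)/104 + 16 = -(-1482)/104 + 16 = -247*(-3/52) + 16 = 57/4 + 16 = 121/4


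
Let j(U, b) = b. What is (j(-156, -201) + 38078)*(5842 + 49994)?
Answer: 2114900172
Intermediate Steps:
(j(-156, -201) + 38078)*(5842 + 49994) = (-201 + 38078)*(5842 + 49994) = 37877*55836 = 2114900172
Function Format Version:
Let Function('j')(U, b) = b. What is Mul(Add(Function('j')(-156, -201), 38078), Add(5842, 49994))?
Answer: 2114900172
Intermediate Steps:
Mul(Add(Function('j')(-156, -201), 38078), Add(5842, 49994)) = Mul(Add(-201, 38078), Add(5842, 49994)) = Mul(37877, 55836) = 2114900172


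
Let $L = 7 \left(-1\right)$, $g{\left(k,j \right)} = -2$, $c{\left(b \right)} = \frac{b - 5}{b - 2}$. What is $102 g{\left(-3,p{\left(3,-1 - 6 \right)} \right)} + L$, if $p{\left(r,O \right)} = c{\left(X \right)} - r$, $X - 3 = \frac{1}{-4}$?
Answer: $-211$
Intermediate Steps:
$X = \frac{11}{4}$ ($X = 3 + \frac{1}{-4} = 3 - \frac{1}{4} = \frac{11}{4} \approx 2.75$)
$c{\left(b \right)} = \frac{-5 + b}{-2 + b}$
$p{\left(r,O \right)} = -3 - r$ ($p{\left(r,O \right)} = \frac{-5 + \frac{11}{4}}{-2 + \frac{11}{4}} - r = \frac{1}{\frac{3}{4}} \left(- \frac{9}{4}\right) - r = \frac{4}{3} \left(- \frac{9}{4}\right) - r = -3 - r$)
$L = -7$
$102 g{\left(-3,p{\left(3,-1 - 6 \right)} \right)} + L = 102 \left(-2\right) - 7 = -204 - 7 = -211$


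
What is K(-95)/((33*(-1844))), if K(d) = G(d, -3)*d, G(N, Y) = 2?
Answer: 95/30426 ≈ 0.0031223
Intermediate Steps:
K(d) = 2*d
K(-95)/((33*(-1844))) = (2*(-95))/((33*(-1844))) = -190/(-60852) = -190*(-1/60852) = 95/30426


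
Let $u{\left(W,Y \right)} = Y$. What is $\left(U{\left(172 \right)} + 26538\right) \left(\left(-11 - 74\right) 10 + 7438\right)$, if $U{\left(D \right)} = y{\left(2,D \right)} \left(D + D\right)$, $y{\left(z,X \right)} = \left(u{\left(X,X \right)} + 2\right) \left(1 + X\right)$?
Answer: $68394152088$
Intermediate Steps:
$y{\left(z,X \right)} = \left(1 + X\right) \left(2 + X\right)$ ($y{\left(z,X \right)} = \left(X + 2\right) \left(1 + X\right) = \left(2 + X\right) \left(1 + X\right) = \left(1 + X\right) \left(2 + X\right)$)
$U{\left(D \right)} = 2 D \left(2 + D^{2} + 3 D\right)$ ($U{\left(D \right)} = \left(2 + D^{2} + 3 D\right) \left(D + D\right) = \left(2 + D^{2} + 3 D\right) 2 D = 2 D \left(2 + D^{2} + 3 D\right)$)
$\left(U{\left(172 \right)} + 26538\right) \left(\left(-11 - 74\right) 10 + 7438\right) = \left(2 \cdot 172 \left(2 + 172^{2} + 3 \cdot 172\right) + 26538\right) \left(\left(-11 - 74\right) 10 + 7438\right) = \left(2 \cdot 172 \left(2 + 29584 + 516\right) + 26538\right) \left(\left(-85\right) 10 + 7438\right) = \left(2 \cdot 172 \cdot 30102 + 26538\right) \left(-850 + 7438\right) = \left(10355088 + 26538\right) 6588 = 10381626 \cdot 6588 = 68394152088$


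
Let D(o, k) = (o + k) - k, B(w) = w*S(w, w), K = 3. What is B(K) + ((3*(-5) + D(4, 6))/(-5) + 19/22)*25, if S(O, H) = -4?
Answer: 1421/22 ≈ 64.591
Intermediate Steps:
B(w) = -4*w (B(w) = w*(-4) = -4*w)
D(o, k) = o (D(o, k) = (k + o) - k = o)
B(K) + ((3*(-5) + D(4, 6))/(-5) + 19/22)*25 = -4*3 + ((3*(-5) + 4)/(-5) + 19/22)*25 = -12 + ((-15 + 4)*(-⅕) + 19*(1/22))*25 = -12 + (-11*(-⅕) + 19/22)*25 = -12 + (11/5 + 19/22)*25 = -12 + (337/110)*25 = -12 + 1685/22 = 1421/22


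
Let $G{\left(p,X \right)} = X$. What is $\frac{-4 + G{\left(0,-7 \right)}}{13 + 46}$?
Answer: $- \frac{11}{59} \approx -0.18644$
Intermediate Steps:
$\frac{-4 + G{\left(0,-7 \right)}}{13 + 46} = \frac{-4 - 7}{13 + 46} = \frac{1}{59} \left(-11\right) = - \frac{11}{59}$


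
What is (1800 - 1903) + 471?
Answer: 368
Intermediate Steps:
(1800 - 1903) + 471 = -103 + 471 = 368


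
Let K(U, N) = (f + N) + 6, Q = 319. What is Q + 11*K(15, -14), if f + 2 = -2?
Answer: 187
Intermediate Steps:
f = -4 (f = -2 - 2 = -4)
K(U, N) = 2 + N (K(U, N) = (-4 + N) + 6 = 2 + N)
Q + 11*K(15, -14) = 319 + 11*(2 - 14) = 319 + 11*(-12) = 319 - 132 = 187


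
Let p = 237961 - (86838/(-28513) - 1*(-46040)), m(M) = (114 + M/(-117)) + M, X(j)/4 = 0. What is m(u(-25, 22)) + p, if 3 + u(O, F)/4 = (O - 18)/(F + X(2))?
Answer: 7046351443847/36696231 ≈ 1.9202e+5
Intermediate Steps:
X(j) = 0 (X(j) = 4*0 = 0)
u(O, F) = -12 + 4*(-18 + O)/F (u(O, F) = -12 + 4*((O - 18)/(F + 0)) = -12 + 4*((-18 + O)/F) = -12 + 4*(-18 + O)/F)
m(M) = 114 + 116*M/117 (m(M) = (114 + M*(-1/117)) + M = (114 - M/117) + M = 114 + 116*M/117)
p = 5472330311/28513 (p = 237961 - (86838*(-1/28513) + 46040) = 237961 - (-86838/28513 + 46040) = 237961 - 1*1312651682/28513 = 237961 - 1312651682/28513 = 5472330311/28513 ≈ 1.9192e+5)
m(u(-25, 22)) + p = (114 + 116*(4*(-18 - 25 - 3*22)/22)/117) + 5472330311/28513 = (114 + 116*(4*(1/22)*(-18 - 25 - 66))/117) + 5472330311/28513 = (114 + 116*(4*(1/22)*(-109))/117) + 5472330311/28513 = (114 + (116/117)*(-218/11)) + 5472330311/28513 = (114 - 25288/1287) + 5472330311/28513 = 121430/1287 + 5472330311/28513 = 7046351443847/36696231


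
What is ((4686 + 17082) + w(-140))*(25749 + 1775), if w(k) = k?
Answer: 595289072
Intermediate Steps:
((4686 + 17082) + w(-140))*(25749 + 1775) = ((4686 + 17082) - 140)*(25749 + 1775) = (21768 - 140)*27524 = 21628*27524 = 595289072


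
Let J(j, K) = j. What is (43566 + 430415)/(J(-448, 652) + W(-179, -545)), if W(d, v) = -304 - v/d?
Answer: -84842599/135153 ≈ -627.75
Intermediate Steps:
W(d, v) = -304 - v/d
(43566 + 430415)/(J(-448, 652) + W(-179, -545)) = (43566 + 430415)/(-448 + (-304 - 1*(-545)/(-179))) = 473981/(-448 + (-304 - 1*(-545)*(-1/179))) = 473981/(-448 + (-304 - 545/179)) = 473981/(-448 - 54961/179) = 473981/(-135153/179) = 473981*(-179/135153) = -84842599/135153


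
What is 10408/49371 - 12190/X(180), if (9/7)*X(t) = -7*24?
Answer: 129255529/1382388 ≈ 93.502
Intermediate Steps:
X(t) = -392/3 (X(t) = 7*(-7*24)/9 = (7/9)*(-168) = -392/3)
10408/49371 - 12190/X(180) = 10408/49371 - 12190/(-392/3) = 10408*(1/49371) - 12190*(-3/392) = 10408/49371 + 18285/196 = 129255529/1382388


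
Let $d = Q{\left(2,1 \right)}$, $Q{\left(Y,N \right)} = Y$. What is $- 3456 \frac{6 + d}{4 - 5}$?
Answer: $27648$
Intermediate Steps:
$d = 2$
$- 3456 \frac{6 + d}{4 - 5} = - 3456 \frac{6 + 2}{4 - 5} = - 3456 \frac{8}{-1} = - 3456 \cdot 8 \left(-1\right) = \left(-3456\right) \left(-8\right) = 27648$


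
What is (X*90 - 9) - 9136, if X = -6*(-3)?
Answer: -7525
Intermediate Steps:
X = 18
(X*90 - 9) - 9136 = (18*90 - 9) - 9136 = (1620 - 9) - 9136 = 1611 - 9136 = -7525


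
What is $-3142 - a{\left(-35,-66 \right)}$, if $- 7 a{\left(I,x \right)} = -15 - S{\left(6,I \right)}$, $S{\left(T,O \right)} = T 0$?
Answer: $- \frac{22009}{7} \approx -3144.1$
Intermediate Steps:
$S{\left(T,O \right)} = 0$
$a{\left(I,x \right)} = \frac{15}{7}$ ($a{\left(I,x \right)} = - \frac{-15 - 0}{7} = - \frac{-15 + 0}{7} = \left(- \frac{1}{7}\right) \left(-15\right) = \frac{15}{7}$)
$-3142 - a{\left(-35,-66 \right)} = -3142 - \frac{15}{7} = - \frac{22009}{7}$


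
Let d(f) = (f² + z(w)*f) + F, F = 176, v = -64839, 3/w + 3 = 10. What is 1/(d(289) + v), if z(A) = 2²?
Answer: 1/20014 ≈ 4.9965e-5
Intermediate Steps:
w = 3/7 (w = 3/(-3 + 10) = 3/7 ≈ 0.42857)
z(A) = 4
d(f) = 176 + f² + 4*f (d(f) = (f² + 4*f) + 176 = 176 + f² + 4*f)
1/(d(289) + v) = 1/((176 + 289² + 4*289) - 64839) = 1/((176 + 83521 + 1156) - 64839) = 1/(84853 - 64839) = 1/20014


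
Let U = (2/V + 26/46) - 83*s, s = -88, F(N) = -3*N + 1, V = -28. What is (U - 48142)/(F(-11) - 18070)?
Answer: 13149677/5807592 ≈ 2.2642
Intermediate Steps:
F(N) = 1 - 3*N
U = 2352047/322 (U = (2/(-28) + 26/46) - 83*(-88) = (2*(-1/28) + 26*(1/46)) + 7304 = (-1/14 + 13/23) + 7304 = 159/322 + 7304 = 2352047/322 ≈ 7304.5)
(U - 48142)/(F(-11) - 18070) = (2352047/322 - 48142)/((1 - 3*(-11)) - 18070) = -13149677/(322*((1 + 33) - 18070)) = -13149677/(322*(34 - 18070)) = -13149677/322/(-18036) = -13149677/322*(-1/18036) = 13149677/5807592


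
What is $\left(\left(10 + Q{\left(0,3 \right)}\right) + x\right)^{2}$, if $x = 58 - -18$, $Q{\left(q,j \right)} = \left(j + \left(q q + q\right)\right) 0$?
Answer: $7396$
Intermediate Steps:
$Q{\left(q,j \right)} = 0$ ($Q{\left(q,j \right)} = \left(j + \left(q^{2} + q\right)\right) 0 = \left(j + \left(q + q^{2}\right)\right) 0 = \left(j + q + q^{2}\right) 0 = 0$)
$x = 76$ ($x = 58 + 18 = 76$)
$\left(\left(10 + Q{\left(0,3 \right)}\right) + x\right)^{2} = \left(\left(10 + 0\right) + 76\right)^{2} = \left(10 + 76\right)^{2} = 86^{2} = 7396$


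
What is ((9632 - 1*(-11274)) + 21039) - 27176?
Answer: 14769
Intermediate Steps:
((9632 - 1*(-11274)) + 21039) - 27176 = ((9632 + 11274) + 21039) - 27176 = (20906 + 21039) - 27176 = 41945 - 27176 = 14769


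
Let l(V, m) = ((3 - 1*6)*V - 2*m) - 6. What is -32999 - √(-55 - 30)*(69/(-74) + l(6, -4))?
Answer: -32999 + 1253*I*√85/74 ≈ -32999.0 + 156.11*I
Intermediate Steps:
l(V, m) = -6 - 3*V - 2*m (l(V, m) = ((3 - 6)*V - 2*m) - 6 = (-3*V - 2*m) - 6 = -6 - 3*V - 2*m)
-32999 - √(-55 - 30)*(69/(-74) + l(6, -4)) = -32999 - √(-55 - 30)*(69/(-74) + (-6 - 3*6 - 2*(-4))) = -32999 - √(-85)*(69*(-1/74) + (-6 - 18 + 8)) = -32999 - I*√85*(-69/74 - 16) = -32999 - I*√85*(-1253)/74 = -32999 - (-1253)*I*√85/74 = -32999 + 1253*I*√85/74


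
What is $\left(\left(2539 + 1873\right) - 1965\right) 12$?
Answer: $29364$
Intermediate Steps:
$\left(\left(2539 + 1873\right) - 1965\right) 12 = \left(4412 - 1965\right) 12 = 2447 \cdot 12 = 29364$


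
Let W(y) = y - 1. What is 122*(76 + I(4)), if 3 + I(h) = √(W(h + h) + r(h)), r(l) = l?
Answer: 8906 + 122*√11 ≈ 9310.6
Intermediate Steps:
W(y) = -1 + y
I(h) = -3 + √(-1 + 3*h) (I(h) = -3 + √((-1 + (h + h)) + h) = -3 + √((-1 + 2*h) + h) = -3 + √(-1 + 3*h))
122*(76 + I(4)) = 122*(76 + (-3 + √(-1 + 3*4))) = 122*(76 + (-3 + √(-1 + 12))) = 122*(76 + (-3 + √11)) = 122*(73 + √11) = 8906 + 122*√11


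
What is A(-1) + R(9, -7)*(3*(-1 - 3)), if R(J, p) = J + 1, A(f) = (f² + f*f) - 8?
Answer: -126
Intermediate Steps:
A(f) = -8 + 2*f² (A(f) = (f² + f²) - 8 = 2*f² - 8 = -8 + 2*f²)
R(J, p) = 1 + J
A(-1) + R(9, -7)*(3*(-1 - 3)) = (-8 + 2*(-1)²) + (1 + 9)*(3*(-1 - 3)) = (-8 + 2*1) + 10*(3*(-4)) = (-8 + 2) + 10*(-12) = -6 - 120 = -126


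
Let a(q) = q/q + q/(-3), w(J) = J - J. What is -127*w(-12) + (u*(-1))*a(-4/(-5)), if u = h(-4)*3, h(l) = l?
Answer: 44/5 ≈ 8.8000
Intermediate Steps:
w(J) = 0
u = -12 (u = -4*3 = -12)
a(q) = 1 - q/3 (a(q) = 1 + q*(-⅓) = 1 - q/3)
-127*w(-12) + (u*(-1))*a(-4/(-5)) = -127*0 + (-12*(-1))*(1 - (-4)/(3*(-5))) = 0 + 12*(1 - (-4)*(-1)/(3*5)) = 0 + 12*(1 - ⅓*⅘) = 0 + 12*(1 - 4/15) = 0 + 12*(11/15) = 0 + 44/5 = 44/5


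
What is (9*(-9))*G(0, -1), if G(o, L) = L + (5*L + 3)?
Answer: 243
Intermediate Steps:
G(o, L) = 3 + 6*L (G(o, L) = L + (3 + 5*L) = 3 + 6*L)
(9*(-9))*G(0, -1) = (9*(-9))*(3 + 6*(-1)) = -81*(3 - 6) = -81*(-3) = 243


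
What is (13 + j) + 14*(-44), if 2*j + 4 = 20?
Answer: -595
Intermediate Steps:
j = 8 (j = -2 + (½)*20 = -2 + 10 = 8)
(13 + j) + 14*(-44) = (13 + 8) + 14*(-44) = 21 - 616 = -595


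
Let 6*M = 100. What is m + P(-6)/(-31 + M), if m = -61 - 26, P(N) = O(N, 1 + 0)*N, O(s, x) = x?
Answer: -3723/43 ≈ -86.581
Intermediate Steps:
P(N) = N (P(N) = (1 + 0)*N = 1*N = N)
M = 50/3 (M = (⅙)*100 = 50/3 ≈ 16.667)
m = -87
m + P(-6)/(-31 + M) = -87 - 6/(-31 + 50/3) = -87 - 6/(-43/3) = -87 - 3/43*(-6) = -87 + 18/43 = -3723/43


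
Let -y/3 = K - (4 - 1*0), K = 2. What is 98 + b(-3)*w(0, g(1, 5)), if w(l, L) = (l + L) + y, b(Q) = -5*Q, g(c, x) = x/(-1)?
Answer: 113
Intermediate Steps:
y = 6 (y = -3*(2 - (4 - 1*0)) = -3*(2 - (4 + 0)) = -3*(2 - 1*4) = -3*(2 - 4) = -3*(-2) = 6)
g(c, x) = -x (g(c, x) = x*(-1) = -x)
w(l, L) = 6 + L + l (w(l, L) = (l + L) + 6 = (L + l) + 6 = 6 + L + l)
98 + b(-3)*w(0, g(1, 5)) = 98 + (-5*(-3))*(6 - 1*5 + 0) = 98 + 15*(6 - 5 + 0) = 98 + 15*1 = 98 + 15 = 113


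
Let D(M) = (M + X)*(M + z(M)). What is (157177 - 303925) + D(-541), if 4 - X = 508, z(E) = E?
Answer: 983942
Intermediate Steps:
X = -504 (X = 4 - 1*508 = 4 - 508 = -504)
D(M) = 2*M*(-504 + M) (D(M) = (M - 504)*(M + M) = (-504 + M)*(2*M) = 2*M*(-504 + M))
(157177 - 303925) + D(-541) = (157177 - 303925) + 2*(-541)*(-504 - 541) = -146748 + 2*(-541)*(-1045) = -146748 + 1130690 = 983942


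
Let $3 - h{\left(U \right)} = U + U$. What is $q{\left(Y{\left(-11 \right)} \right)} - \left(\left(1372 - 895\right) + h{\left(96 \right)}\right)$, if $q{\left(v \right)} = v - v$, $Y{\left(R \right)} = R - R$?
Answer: $-288$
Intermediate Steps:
$Y{\left(R \right)} = 0$
$h{\left(U \right)} = 3 - 2 U$ ($h{\left(U \right)} = 3 - \left(U + U\right) = 3 - 2 U$)
$q{\left(v \right)} = 0$
$q{\left(Y{\left(-11 \right)} \right)} - \left(\left(1372 - 895\right) + h{\left(96 \right)}\right) = 0 - \left(\left(1372 - 895\right) + \left(3 - 192\right)\right) = 0 - \left(477 + \left(3 - 192\right)\right) = 0 - \left(477 - 189\right) = 0 - 288 = -288$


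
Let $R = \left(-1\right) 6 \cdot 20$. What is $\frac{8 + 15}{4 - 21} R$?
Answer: $\frac{2760}{17} \approx 162.35$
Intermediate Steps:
$R = -120$ ($R = \left(-6\right) 20 = -120$)
$\frac{8 + 15}{4 - 21} R = \frac{8 + 15}{4 - 21} \left(-120\right) = \frac{23}{-17} \left(-120\right) = 23 \left(- \frac{1}{17}\right) \left(-120\right) = \left(- \frac{23}{17}\right) \left(-120\right) = \frac{2760}{17}$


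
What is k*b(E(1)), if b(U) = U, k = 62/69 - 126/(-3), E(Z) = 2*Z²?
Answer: 5920/69 ≈ 85.797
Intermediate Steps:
k = 2960/69 (k = 62*(1/69) - 126*(-⅓) = 62/69 + 42 = 2960/69 ≈ 42.899)
k*b(E(1)) = 2960*(2*1²)/69 = 2960*(2*1)/69 = (2960/69)*2 = 5920/69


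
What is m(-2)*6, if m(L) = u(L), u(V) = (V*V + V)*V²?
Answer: 48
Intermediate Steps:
u(V) = V²*(V + V²) (u(V) = (V² + V)*V² = (V + V²)*V² = V²*(V + V²))
m(L) = L³*(1 + L)
m(-2)*6 = ((-2)³*(1 - 2))*6 = -8*(-1)*6 = 8*6 = 48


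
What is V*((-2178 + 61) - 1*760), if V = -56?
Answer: 161112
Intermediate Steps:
V*((-2178 + 61) - 1*760) = -56*((-2178 + 61) - 1*760) = -56*(-2117 - 760) = -56*(-2877) = 161112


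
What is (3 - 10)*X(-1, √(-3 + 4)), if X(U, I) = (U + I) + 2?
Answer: -14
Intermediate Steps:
X(U, I) = 2 + I + U (X(U, I) = (I + U) + 2 = 2 + I + U)
(3 - 10)*X(-1, √(-3 + 4)) = (3 - 10)*(2 + √(-3 + 4) - 1) = -7*(2 + √1 - 1) = -7*(2 + 1 - 1) = -7*2 = -14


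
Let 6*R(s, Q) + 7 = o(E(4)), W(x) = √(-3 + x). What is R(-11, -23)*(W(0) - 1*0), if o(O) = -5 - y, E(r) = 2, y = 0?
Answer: -2*I*√3 ≈ -3.4641*I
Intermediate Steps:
o(O) = -5 (o(O) = -5 - 1*0 = -5 + 0 = -5)
R(s, Q) = -2 (R(s, Q) = -7/6 + (⅙)*(-5) = -7/6 - ⅚ = -2)
R(-11, -23)*(W(0) - 1*0) = -2*(√(-3 + 0) - 1*0) = -2*(√(-3) + 0) = -2*(I*√3 + 0) = -2*I*√3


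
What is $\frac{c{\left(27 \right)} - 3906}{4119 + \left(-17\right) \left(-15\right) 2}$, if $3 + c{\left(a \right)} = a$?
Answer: $- \frac{1294}{1543} \approx -0.83863$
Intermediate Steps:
$c{\left(a \right)} = -3 + a$
$\frac{c{\left(27 \right)} - 3906}{4119 + \left(-17\right) \left(-15\right) 2} = \frac{\left(-3 + 27\right) - 3906}{4119 + \left(-17\right) \left(-15\right) 2} = \frac{24 - 3906}{4119 + 255 \cdot 2} = - \frac{3882}{4119 + 510} = - \frac{3882}{4629} = \left(-3882\right) \frac{1}{4629} = - \frac{1294}{1543}$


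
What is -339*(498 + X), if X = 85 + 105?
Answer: -233232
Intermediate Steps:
X = 190
-339*(498 + X) = -339*(498 + 190) = -339*688 = -233232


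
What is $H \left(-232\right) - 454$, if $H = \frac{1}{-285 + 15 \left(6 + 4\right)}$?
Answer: $- \frac{61058}{135} \approx -452.28$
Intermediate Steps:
$H = - \frac{1}{135}$ ($H = \frac{1}{-285 + 15 \cdot 10} = \frac{1}{-285 + 150} = \frac{1}{-135} = - \frac{1}{135} \approx -0.0074074$)
$H \left(-232\right) - 454 = \left(- \frac{1}{135}\right) \left(-232\right) - 454 = \frac{232}{135} - 454 = - \frac{61058}{135}$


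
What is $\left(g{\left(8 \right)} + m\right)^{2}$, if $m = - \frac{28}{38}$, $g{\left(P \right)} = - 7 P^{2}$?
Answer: $\frac{72692676}{361} \approx 2.0136 \cdot 10^{5}$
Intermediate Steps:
$m = - \frac{14}{19}$ ($m = \left(-28\right) \frac{1}{38} = - \frac{14}{19} \approx -0.73684$)
$\left(g{\left(8 \right)} + m\right)^{2} = \left(- 7 \cdot 8^{2} - \frac{14}{19}\right)^{2} = \left(\left(-7\right) 64 - \frac{14}{19}\right)^{2} = \left(-448 - \frac{14}{19}\right)^{2} = \left(- \frac{8526}{19}\right)^{2} = \frac{72692676}{361}$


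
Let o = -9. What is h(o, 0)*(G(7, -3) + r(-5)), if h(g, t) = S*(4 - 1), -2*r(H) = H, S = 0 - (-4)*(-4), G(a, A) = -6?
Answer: 168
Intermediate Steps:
S = -16 (S = 0 - 1*16 = 0 - 16 = -16)
r(H) = -H/2
h(g, t) = -48 (h(g, t) = -16*(4 - 1) = -16*3 = -48)
h(o, 0)*(G(7, -3) + r(-5)) = -48*(-6 - ½*(-5)) = -48*(-6 + 5/2) = -48*(-7/2) = 168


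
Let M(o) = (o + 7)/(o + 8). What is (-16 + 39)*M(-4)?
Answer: 69/4 ≈ 17.250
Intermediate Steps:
M(o) = (7 + o)/(8 + o)
(-16 + 39)*M(-4) = (-16 + 39)*((7 - 4)/(8 - 4)) = 23*(3/4) = 23*((¼)*3) = 23*(¾) = 69/4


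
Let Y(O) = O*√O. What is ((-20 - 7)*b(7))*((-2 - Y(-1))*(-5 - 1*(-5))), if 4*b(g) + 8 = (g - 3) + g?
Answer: 0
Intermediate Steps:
b(g) = -11/4 + g/2 (b(g) = -2 + ((g - 3) + g)/4 = -2 + ((-3 + g) + g)/4 = -2 + (-3 + 2*g)/4 = -2 + (-¾ + g/2) = -11/4 + g/2)
Y(O) = O^(3/2)
((-20 - 7)*b(7))*((-2 - Y(-1))*(-5 - 1*(-5))) = ((-20 - 7)*(-11/4 + (½)*7))*((-2 - (-1)^(3/2))*(-5 - 1*(-5))) = (-27*(-11/4 + 7/2))*((-2 - (-1)*I)*(-5 + 5)) = (-27*¾)*((-2 + I)*0) = -81/4*0 = 0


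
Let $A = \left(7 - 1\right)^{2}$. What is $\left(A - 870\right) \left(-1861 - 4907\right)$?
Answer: $5644512$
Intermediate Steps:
$A = 36$ ($A = 6^{2} = 36$)
$\left(A - 870\right) \left(-1861 - 4907\right) = \left(36 - 870\right) \left(-1861 - 4907\right) = \left(-834\right) \left(-6768\right) = 5644512$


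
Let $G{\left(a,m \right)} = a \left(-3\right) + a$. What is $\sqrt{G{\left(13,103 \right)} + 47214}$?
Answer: $2 \sqrt{11797} \approx 217.23$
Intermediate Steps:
$G{\left(a,m \right)} = - 2 a$ ($G{\left(a,m \right)} = - 3 a + a = - 2 a$)
$\sqrt{G{\left(13,103 \right)} + 47214} = \sqrt{\left(-2\right) 13 + 47214} = \sqrt{-26 + 47214} = \sqrt{47188} = 2 \sqrt{11797}$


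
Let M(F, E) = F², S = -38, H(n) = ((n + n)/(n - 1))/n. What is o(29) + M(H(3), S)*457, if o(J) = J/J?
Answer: 458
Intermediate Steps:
H(n) = 2/(-1 + n) (H(n) = ((2*n)/(-1 + n))/n = (2*n/(-1 + n))/n = 2/(-1 + n))
o(J) = 1
o(29) + M(H(3), S)*457 = 1 + (2/(-1 + 3))²*457 = 1 + (2/2)²*457 = 1 + (2*(½))²*457 = 1 + 1²*457 = 1 + 1*457 = 1 + 457 = 458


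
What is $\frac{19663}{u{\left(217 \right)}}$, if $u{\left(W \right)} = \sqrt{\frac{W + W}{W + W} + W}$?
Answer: $\frac{19663 \sqrt{218}}{218} \approx 1331.7$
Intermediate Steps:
$u{\left(W \right)} = \sqrt{1 + W}$ ($u{\left(W \right)} = \sqrt{\frac{2 W}{2 W} + W} = \sqrt{2 W \frac{1}{2 W} + W} = \sqrt{1 + W}$)
$\frac{19663}{u{\left(217 \right)}} = \frac{19663}{\sqrt{1 + 217}} = \frac{19663}{\sqrt{218}} = 19663 \frac{\sqrt{218}}{218} = \frac{19663 \sqrt{218}}{218}$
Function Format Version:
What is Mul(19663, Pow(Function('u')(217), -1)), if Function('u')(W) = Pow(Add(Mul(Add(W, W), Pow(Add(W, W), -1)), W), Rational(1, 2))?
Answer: Mul(Rational(19663, 218), Pow(218, Rational(1, 2))) ≈ 1331.7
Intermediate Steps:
Function('u')(W) = Pow(Add(1, W), Rational(1, 2)) (Function('u')(W) = Pow(Add(Mul(Mul(2, W), Pow(Mul(2, W), -1)), W), Rational(1, 2)) = Pow(Add(Mul(Mul(2, W), Mul(Rational(1, 2), Pow(W, -1))), W), Rational(1, 2)) = Pow(Add(1, W), Rational(1, 2)))
Mul(19663, Pow(Function('u')(217), -1)) = Mul(19663, Pow(Pow(Add(1, 217), Rational(1, 2)), -1)) = Mul(19663, Pow(Pow(218, Rational(1, 2)), -1)) = Mul(19663, Mul(Rational(1, 218), Pow(218, Rational(1, 2)))) = Mul(Rational(19663, 218), Pow(218, Rational(1, 2)))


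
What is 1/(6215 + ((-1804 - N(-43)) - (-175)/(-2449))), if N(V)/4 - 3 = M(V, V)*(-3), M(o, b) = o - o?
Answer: 2449/10772976 ≈ 0.00022733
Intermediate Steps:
M(o, b) = 0
N(V) = 12 (N(V) = 12 + 4*(0*(-3)) = 12 + 4*0 = 12 + 0 = 12)
1/(6215 + ((-1804 - N(-43)) - (-175)/(-2449))) = 1/(6215 + ((-1804 - 1*12) - (-175)/(-2449))) = 1/(6215 + ((-1804 - 12) - (-175)*(-1)/2449)) = 1/(6215 + (-1816 - 1*175/2449)) = 1/(6215 + (-1816 - 175/2449)) = 1/(6215 - 4447559/2449) = 1/(10772976/2449) = 2449/10772976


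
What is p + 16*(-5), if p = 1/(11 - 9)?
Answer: -159/2 ≈ -79.500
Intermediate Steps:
p = ½ (p = 1/2 = ½ ≈ 0.50000)
p + 16*(-5) = ½ + 16*(-5) = ½ - 80 = -159/2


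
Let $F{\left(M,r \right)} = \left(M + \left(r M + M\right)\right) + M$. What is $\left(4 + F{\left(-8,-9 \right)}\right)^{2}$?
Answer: $2704$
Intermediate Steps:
$F{\left(M,r \right)} = 3 M + M r$ ($F{\left(M,r \right)} = \left(M + \left(M r + M\right)\right) + M = \left(M + \left(M + M r\right)\right) + M = \left(2 M + M r\right) + M = 3 M + M r$)
$\left(4 + F{\left(-8,-9 \right)}\right)^{2} = \left(4 - 8 \left(3 - 9\right)\right)^{2} = \left(4 - -48\right)^{2} = \left(4 + 48\right)^{2} = 52^{2} = 2704$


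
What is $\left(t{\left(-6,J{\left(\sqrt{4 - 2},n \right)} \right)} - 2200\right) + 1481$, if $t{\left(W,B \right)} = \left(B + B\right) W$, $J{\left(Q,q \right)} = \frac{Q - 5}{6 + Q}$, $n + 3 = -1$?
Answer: $- \frac{12031}{17} - \frac{66 \sqrt{2}}{17} \approx -713.2$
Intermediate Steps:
$n = -4$ ($n = -3 - 1 = -4$)
$J{\left(Q,q \right)} = \frac{-5 + Q}{6 + Q}$
$t{\left(W,B \right)} = 2 B W$
$\left(t{\left(-6,J{\left(\sqrt{4 - 2},n \right)} \right)} - 2200\right) + 1481 = \left(2 \frac{-5 + \sqrt{4 - 2}}{6 + \sqrt{4 - 2}} \left(-6\right) - 2200\right) + 1481 = \left(2 \frac{-5 + \sqrt{2}}{6 + \sqrt{2}} \left(-6\right) - 2200\right) + 1481 = \left(- \frac{12 \left(-5 + \sqrt{2}\right)}{6 + \sqrt{2}} - 2200\right) + 1481 = \left(-2200 - \frac{12 \left(-5 + \sqrt{2}\right)}{6 + \sqrt{2}}\right) + 1481 = -719 - \frac{12 \left(-5 + \sqrt{2}\right)}{6 + \sqrt{2}}$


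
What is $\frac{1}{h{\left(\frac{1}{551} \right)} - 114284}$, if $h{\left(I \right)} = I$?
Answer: $- \frac{551}{62970483} \approx -8.7501 \cdot 10^{-6}$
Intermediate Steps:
$\frac{1}{h{\left(\frac{1}{551} \right)} - 114284} = \frac{1}{\frac{1}{551} - 114284} = \frac{1}{- \frac{62970483}{551}} = - \frac{551}{62970483}$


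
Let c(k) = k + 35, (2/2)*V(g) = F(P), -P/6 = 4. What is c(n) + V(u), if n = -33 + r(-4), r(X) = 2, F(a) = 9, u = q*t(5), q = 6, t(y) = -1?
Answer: 13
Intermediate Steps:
P = -24 (P = -6*4 = -24)
u = -6 (u = 6*(-1) = -6)
V(g) = 9
n = -31 (n = -33 + 2 = -31)
c(k) = 35 + k
c(n) + V(u) = (35 - 31) + 9 = 4 + 9 = 13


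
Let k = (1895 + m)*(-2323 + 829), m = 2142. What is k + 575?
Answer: -6030703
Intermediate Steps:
k = -6031278 (k = (1895 + 2142)*(-2323 + 829) = 4037*(-1494) = -6031278)
k + 575 = -6031278 + 575 = -6030703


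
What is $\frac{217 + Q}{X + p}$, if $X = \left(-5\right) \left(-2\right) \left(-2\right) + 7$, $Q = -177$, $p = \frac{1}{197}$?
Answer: $- \frac{197}{64} \approx -3.0781$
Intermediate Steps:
$p = \frac{1}{197} \approx 0.0050761$
$X = -13$ ($X = 10 \left(-2\right) + 7 = -20 + 7 = -13$)
$\frac{217 + Q}{X + p} = \frac{217 - 177}{-13 + \frac{1}{197}} = \frac{40}{- \frac{2560}{197}} = 40 \left(- \frac{197}{2560}\right) = - \frac{197}{64}$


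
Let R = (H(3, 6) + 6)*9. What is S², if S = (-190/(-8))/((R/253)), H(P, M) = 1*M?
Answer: 577681225/186624 ≈ 3095.4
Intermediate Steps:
H(P, M) = M
R = 108 (R = (6 + 6)*9 = 12*9 = 108)
S = 24035/432 (S = (-190/(-8))/((108/253)) = (-190*(-⅛))/((108*(1/253))) = 95/(4*(108/253)) = (95/4)*(253/108) = 24035/432 ≈ 55.637)
S² = (24035/432)² = 577681225/186624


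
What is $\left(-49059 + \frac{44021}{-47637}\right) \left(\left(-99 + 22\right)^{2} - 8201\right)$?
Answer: $\frac{5309817596288}{47637} \approx 1.1146 \cdot 10^{8}$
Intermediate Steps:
$\left(-49059 + \frac{44021}{-47637}\right) \left(\left(-99 + 22\right)^{2} - 8201\right) = \left(-49059 + 44021 \left(- \frac{1}{47637}\right)\right) \left(\left(-77\right)^{2} - 8201\right) = \left(-49059 - \frac{44021}{47637}\right) \left(5929 - 8201\right) = \left(- \frac{2337067604}{47637}\right) \left(-2272\right) = \frac{5309817596288}{47637}$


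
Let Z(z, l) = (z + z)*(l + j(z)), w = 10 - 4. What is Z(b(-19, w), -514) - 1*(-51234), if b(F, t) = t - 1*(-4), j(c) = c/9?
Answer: 368786/9 ≈ 40976.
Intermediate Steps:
j(c) = c/9 (j(c) = c*(⅑) = c/9)
w = 6
b(F, t) = 4 + t (b(F, t) = t + 4 = 4 + t)
Z(z, l) = 2*z*(l + z/9) (Z(z, l) = (z + z)*(l + z/9) = (2*z)*(l + z/9) = 2*z*(l + z/9))
Z(b(-19, w), -514) - 1*(-51234) = 2*(4 + 6)*((4 + 6) + 9*(-514))/9 - 1*(-51234) = (2/9)*10*(10 - 4626) + 51234 = (2/9)*10*(-4616) + 51234 = -92320/9 + 51234 = 368786/9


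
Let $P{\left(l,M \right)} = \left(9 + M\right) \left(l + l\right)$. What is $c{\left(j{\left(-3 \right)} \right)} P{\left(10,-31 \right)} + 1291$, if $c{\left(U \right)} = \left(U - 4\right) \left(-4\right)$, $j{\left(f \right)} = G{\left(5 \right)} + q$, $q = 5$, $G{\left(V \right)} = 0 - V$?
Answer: $-5749$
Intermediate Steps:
$G{\left(V \right)} = - V$
$j{\left(f \right)} = 0$ ($j{\left(f \right)} = \left(-1\right) 5 + 5 = -5 + 5 = 0$)
$P{\left(l,M \right)} = 2 l \left(9 + M\right)$ ($P{\left(l,M \right)} = \left(9 + M\right) 2 l = 2 l \left(9 + M\right)$)
$c{\left(U \right)} = 16 - 4 U$ ($c{\left(U \right)} = \left(-4 + U\right) \left(-4\right) = 16 - 4 U$)
$c{\left(j{\left(-3 \right)} \right)} P{\left(10,-31 \right)} + 1291 = \left(16 - 0\right) 2 \cdot 10 \left(9 - 31\right) + 1291 = \left(16 + 0\right) 2 \cdot 10 \left(-22\right) + 1291 = 16 \left(-440\right) + 1291 = -7040 + 1291 = -5749$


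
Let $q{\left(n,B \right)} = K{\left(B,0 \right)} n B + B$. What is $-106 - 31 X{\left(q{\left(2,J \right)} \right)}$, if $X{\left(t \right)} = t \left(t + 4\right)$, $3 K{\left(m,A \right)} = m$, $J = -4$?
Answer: $- \frac{20794}{9} \approx -2310.4$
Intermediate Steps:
$K{\left(m,A \right)} = \frac{m}{3}$
$q{\left(n,B \right)} = B + \frac{n B^{2}}{3}$ ($q{\left(n,B \right)} = \frac{B}{3} n B + B = \frac{B n}{3} B + B = \frac{n B^{2}}{3} + B = B + \frac{n B^{2}}{3}$)
$X{\left(t \right)} = t \left(4 + t\right)$
$-106 - 31 X{\left(q{\left(2,J \right)} \right)} = -106 - 31 \cdot \frac{1}{3} \left(-4\right) \left(3 - 8\right) \left(4 + \frac{1}{3} \left(-4\right) \left(3 - 8\right)\right) = -106 - 31 \cdot \frac{1}{3} \left(-4\right) \left(-5\right) \left(4 + \frac{1}{3} \left(-4\right) \left(-5\right)\right) = -106 - 31 \frac{20 \left(4 + \frac{20}{3}\right)}{3} = -106 - 31 \cdot \frac{20}{3} \cdot \frac{32}{3} = -106 - \frac{19840}{9} = - \frac{20794}{9}$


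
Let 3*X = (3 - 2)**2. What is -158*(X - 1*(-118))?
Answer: -56090/3 ≈ -18697.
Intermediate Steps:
X = 1/3 (X = (3 - 2)**2/3 = (1/3)*1**2 = (1/3)*1 = 1/3 ≈ 0.33333)
-158*(X - 1*(-118)) = -158*(1/3 - 1*(-118)) = -158*(1/3 + 118) = -158*355/3 = -56090/3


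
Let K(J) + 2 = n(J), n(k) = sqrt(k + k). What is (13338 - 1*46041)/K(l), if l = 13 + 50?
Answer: -32703/61 - 98109*sqrt(14)/122 ≈ -3545.1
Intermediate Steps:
l = 63
n(k) = sqrt(2)*sqrt(k) (n(k) = sqrt(2*k) = sqrt(2)*sqrt(k))
K(J) = -2 + sqrt(2)*sqrt(J)
(13338 - 1*46041)/K(l) = (13338 - 1*46041)/(-2 + sqrt(2)*sqrt(63)) = (13338 - 46041)/(-2 + sqrt(2)*(3*sqrt(7))) = -32703/(-2 + 3*sqrt(14))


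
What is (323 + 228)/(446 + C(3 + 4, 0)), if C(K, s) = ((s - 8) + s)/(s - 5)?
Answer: 2755/2238 ≈ 1.2310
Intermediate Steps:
C(K, s) = (-8 + 2*s)/(-5 + s) (C(K, s) = ((-8 + s) + s)/(-5 + s) = (-8 + 2*s)/(-5 + s))
(323 + 228)/(446 + C(3 + 4, 0)) = (323 + 228)/(446 + 2*(-4 + 0)/(-5 + 0)) = 551/(446 + 2*(-4)/(-5)) = 551/(446 + 2*(-1/5)*(-4)) = 551/(446 + 8/5) = 551/(2238/5) = 551*(5/2238) = 2755/2238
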